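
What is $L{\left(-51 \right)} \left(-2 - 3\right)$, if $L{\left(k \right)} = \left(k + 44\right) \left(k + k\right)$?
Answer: $-3570$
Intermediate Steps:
$L{\left(k \right)} = 2 k \left(44 + k\right)$ ($L{\left(k \right)} = \left(44 + k\right) 2 k = 2 k \left(44 + k\right)$)
$L{\left(-51 \right)} \left(-2 - 3\right) = 2 \left(-51\right) \left(44 - 51\right) \left(-2 - 3\right) = 2 \left(-51\right) \left(-7\right) \left(-5\right) = 714 \left(-5\right) = -3570$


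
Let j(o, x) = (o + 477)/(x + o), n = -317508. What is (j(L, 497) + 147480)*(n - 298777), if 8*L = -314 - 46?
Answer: -10270603992180/113 ≈ -9.0890e+10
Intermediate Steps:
L = -45 (L = (-314 - 46)/8 = (1/8)*(-360) = -45)
j(o, x) = (477 + o)/(o + x)
(j(L, 497) + 147480)*(n - 298777) = ((477 - 45)/(-45 + 497) + 147480)*(-317508 - 298777) = (432/452 + 147480)*(-616285) = ((1/452)*432 + 147480)*(-616285) = (108/113 + 147480)*(-616285) = (16665348/113)*(-616285) = -10270603992180/113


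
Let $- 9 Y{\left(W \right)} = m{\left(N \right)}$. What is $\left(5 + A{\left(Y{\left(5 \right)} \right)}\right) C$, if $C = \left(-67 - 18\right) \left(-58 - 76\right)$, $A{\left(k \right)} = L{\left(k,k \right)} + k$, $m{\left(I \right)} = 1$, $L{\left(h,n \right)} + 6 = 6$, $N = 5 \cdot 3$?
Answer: $\frac{501160}{9} \approx 55684.0$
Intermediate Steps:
$N = 15$
$L{\left(h,n \right)} = 0$ ($L{\left(h,n \right)} = -6 + 6 = 0$)
$Y{\left(W \right)} = - \frac{1}{9}$ ($Y{\left(W \right)} = \left(- \frac{1}{9}\right) 1 = - \frac{1}{9}$)
$A{\left(k \right)} = k$ ($A{\left(k \right)} = 0 + k = k$)
$C = 11390$ ($C = \left(-85\right) \left(-134\right) = 11390$)
$\left(5 + A{\left(Y{\left(5 \right)} \right)}\right) C = \left(5 - \frac{1}{9}\right) 11390 = \frac{44}{9} \cdot 11390 = \frac{501160}{9}$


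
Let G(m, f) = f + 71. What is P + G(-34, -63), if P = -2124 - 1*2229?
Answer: -4345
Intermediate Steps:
G(m, f) = 71 + f
P = -4353 (P = -2124 - 2229 = -4353)
P + G(-34, -63) = -4353 + (71 - 63) = -4353 + 8 = -4345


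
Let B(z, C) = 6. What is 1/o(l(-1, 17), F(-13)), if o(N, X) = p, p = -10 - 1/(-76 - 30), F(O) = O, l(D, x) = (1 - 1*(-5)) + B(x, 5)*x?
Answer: -106/1059 ≈ -0.10009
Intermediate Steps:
l(D, x) = 6 + 6*x (l(D, x) = (1 - 1*(-5)) + 6*x = (1 + 5) + 6*x = 6 + 6*x)
p = -1059/106 (p = -10 - 1/(-106) = -10 - 1*(-1/106) = -10 + 1/106 = -1059/106 ≈ -9.9906)
o(N, X) = -1059/106
1/o(l(-1, 17), F(-13)) = 1/(-1059/106) = -106/1059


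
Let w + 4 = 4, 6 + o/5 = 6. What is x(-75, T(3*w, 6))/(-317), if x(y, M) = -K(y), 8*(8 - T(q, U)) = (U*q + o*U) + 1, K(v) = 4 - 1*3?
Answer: 1/317 ≈ 0.0031546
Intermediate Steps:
o = 0 (o = -30 + 5*6 = -30 + 30 = 0)
w = 0 (w = -4 + 4 = 0)
K(v) = 1 (K(v) = 4 - 3 = 1)
T(q, U) = 63/8 - U*q/8 (T(q, U) = 8 - ((U*q + 0*U) + 1)/8 = 8 - ((U*q + 0) + 1)/8 = 8 - (U*q + 1)/8 = 8 - (1 + U*q)/8 = 8 + (-⅛ - U*q/8) = 63/8 - U*q/8)
x(y, M) = -1 (x(y, M) = -1*1 = -1)
x(-75, T(3*w, 6))/(-317) = -1/(-317) = -1*(-1/317) = 1/317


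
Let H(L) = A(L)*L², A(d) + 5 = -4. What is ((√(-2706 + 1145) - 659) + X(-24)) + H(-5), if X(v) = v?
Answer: -908 + I*√1561 ≈ -908.0 + 39.51*I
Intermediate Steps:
A(d) = -9 (A(d) = -5 - 4 = -9)
H(L) = -9*L²
((√(-2706 + 1145) - 659) + X(-24)) + H(-5) = ((√(-2706 + 1145) - 659) - 24) - 9*(-5)² = ((√(-1561) - 659) - 24) - 9*25 = ((I*√1561 - 659) - 24) - 225 = ((-659 + I*√1561) - 24) - 225 = (-683 + I*√1561) - 225 = -908 + I*√1561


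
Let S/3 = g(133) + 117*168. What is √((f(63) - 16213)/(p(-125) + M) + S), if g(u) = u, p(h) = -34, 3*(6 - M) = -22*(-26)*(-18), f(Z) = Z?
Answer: √171960819418/1702 ≈ 243.64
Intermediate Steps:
M = 3438 (M = 6 - (-22*(-26))*(-18)/3 = 6 - 572*(-18)/3 = 6 - ⅓*(-10296) = 6 + 3432 = 3438)
S = 59367 (S = 3*(133 + 117*168) = 3*(133 + 19656) = 3*19789 = 59367)
√((f(63) - 16213)/(p(-125) + M) + S) = √((63 - 16213)/(-34 + 3438) + 59367) = √(-16150/3404 + 59367) = √(-16150*1/3404 + 59367) = √(-8075/1702 + 59367) = √(101034559/1702) = √171960819418/1702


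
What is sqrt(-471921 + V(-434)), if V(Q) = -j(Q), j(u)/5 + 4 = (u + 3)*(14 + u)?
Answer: I*sqrt(1377001) ≈ 1173.5*I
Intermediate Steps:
j(u) = -20 + 5*(3 + u)*(14 + u) (j(u) = -20 + 5*((u + 3)*(14 + u)) = -20 + 5*((3 + u)*(14 + u)) = -20 + 5*(3 + u)*(14 + u))
V(Q) = -190 - 85*Q - 5*Q**2 (V(Q) = -(190 + 5*Q**2 + 85*Q) = -190 - 85*Q - 5*Q**2)
sqrt(-471921 + V(-434)) = sqrt(-471921 + (-190 - 85*(-434) - 5*(-434)**2)) = sqrt(-471921 + (-190 + 36890 - 5*188356)) = sqrt(-471921 + (-190 + 36890 - 941780)) = sqrt(-471921 - 905080) = sqrt(-1377001) = I*sqrt(1377001)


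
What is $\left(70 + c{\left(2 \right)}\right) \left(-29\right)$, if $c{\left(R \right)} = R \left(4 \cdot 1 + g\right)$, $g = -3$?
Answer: $-2088$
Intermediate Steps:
$c{\left(R \right)} = R$ ($c{\left(R \right)} = R \left(4 \cdot 1 - 3\right) = R \left(4 - 3\right) = R 1 = R$)
$\left(70 + c{\left(2 \right)}\right) \left(-29\right) = \left(70 + 2\right) \left(-29\right) = 72 \left(-29\right) = -2088$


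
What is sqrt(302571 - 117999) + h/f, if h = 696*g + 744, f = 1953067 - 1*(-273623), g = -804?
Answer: -18628/74223 + 6*sqrt(5127) ≈ 429.37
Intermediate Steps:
f = 2226690 (f = 1953067 + 273623 = 2226690)
h = -558840 (h = 696*(-804) + 744 = -559584 + 744 = -558840)
sqrt(302571 - 117999) + h/f = sqrt(302571 - 117999) - 558840/2226690 = sqrt(184572) - 558840*1/2226690 = 6*sqrt(5127) - 18628/74223 = -18628/74223 + 6*sqrt(5127)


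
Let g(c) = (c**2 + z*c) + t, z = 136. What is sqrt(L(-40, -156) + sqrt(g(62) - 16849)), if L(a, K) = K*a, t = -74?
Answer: sqrt(6240 + I*sqrt(4647)) ≈ 78.995 + 0.4315*I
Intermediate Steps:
g(c) = -74 + c**2 + 136*c (g(c) = (c**2 + 136*c) - 74 = -74 + c**2 + 136*c)
sqrt(L(-40, -156) + sqrt(g(62) - 16849)) = sqrt(-156*(-40) + sqrt((-74 + 62**2 + 136*62) - 16849)) = sqrt(6240 + sqrt((-74 + 3844 + 8432) - 16849)) = sqrt(6240 + sqrt(12202 - 16849)) = sqrt(6240 + sqrt(-4647)) = sqrt(6240 + I*sqrt(4647))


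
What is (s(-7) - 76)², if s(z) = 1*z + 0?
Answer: 6889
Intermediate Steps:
s(z) = z (s(z) = z + 0 = z)
(s(-7) - 76)² = (-7 - 76)² = (-83)² = 6889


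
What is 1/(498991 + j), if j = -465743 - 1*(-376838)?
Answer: 1/410086 ≈ 2.4385e-6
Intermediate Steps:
j = -88905 (j = -465743 + 376838 = -88905)
1/(498991 + j) = 1/(498991 - 88905) = 1/410086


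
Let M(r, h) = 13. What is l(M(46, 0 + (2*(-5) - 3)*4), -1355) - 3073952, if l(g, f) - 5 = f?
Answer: -3075302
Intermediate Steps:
l(g, f) = 5 + f
l(M(46, 0 + (2*(-5) - 3)*4), -1355) - 3073952 = (5 - 1355) - 3073952 = -1350 - 3073952 = -3075302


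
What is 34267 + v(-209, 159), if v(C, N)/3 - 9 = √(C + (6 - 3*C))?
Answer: 34294 + 6*√106 ≈ 34356.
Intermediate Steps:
v(C, N) = 27 + 3*√(6 - 2*C) (v(C, N) = 27 + 3*√(C + (6 - 3*C)) = 27 + 3*√(6 - 2*C))
34267 + v(-209, 159) = 34267 + (27 + 3*√(6 - 2*(-209))) = 34267 + (27 + 3*√(6 + 418)) = 34267 + (27 + 3*√424) = 34267 + (27 + 3*(2*√106)) = 34267 + (27 + 6*√106) = 34294 + 6*√106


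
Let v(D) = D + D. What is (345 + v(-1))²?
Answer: 117649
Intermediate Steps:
v(D) = 2*D
(345 + v(-1))² = (345 + 2*(-1))² = (345 - 2)² = 343² = 117649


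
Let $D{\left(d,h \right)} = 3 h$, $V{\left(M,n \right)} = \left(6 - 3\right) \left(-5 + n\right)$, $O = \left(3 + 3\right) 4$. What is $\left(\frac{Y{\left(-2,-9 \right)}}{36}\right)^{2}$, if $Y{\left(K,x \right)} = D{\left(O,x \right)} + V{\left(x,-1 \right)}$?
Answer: $\frac{25}{16} \approx 1.5625$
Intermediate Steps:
$O = 24$ ($O = 6 \cdot 4 = 24$)
$V{\left(M,n \right)} = -15 + 3 n$ ($V{\left(M,n \right)} = 3 \left(-5 + n\right) = -15 + 3 n$)
$Y{\left(K,x \right)} = -18 + 3 x$ ($Y{\left(K,x \right)} = 3 x + \left(-15 + 3 \left(-1\right)\right) = 3 x - 18 = -18 + 3 x$)
$\left(\frac{Y{\left(-2,-9 \right)}}{36}\right)^{2} = \left(\frac{-18 + 3 \left(-9\right)}{36}\right)^{2} = \left(\left(-18 - 27\right) \frac{1}{36}\right)^{2} = \left(\left(-45\right) \frac{1}{36}\right)^{2} = \left(- \frac{5}{4}\right)^{2} = \frac{25}{16}$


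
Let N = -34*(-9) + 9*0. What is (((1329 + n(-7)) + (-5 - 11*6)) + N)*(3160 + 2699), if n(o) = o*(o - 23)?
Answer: 10393866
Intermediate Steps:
n(o) = o*(-23 + o)
N = 306 (N = 306 + 0 = 306)
(((1329 + n(-7)) + (-5 - 11*6)) + N)*(3160 + 2699) = (((1329 - 7*(-23 - 7)) + (-5 - 11*6)) + 306)*(3160 + 2699) = (((1329 - 7*(-30)) + (-5 - 66)) + 306)*5859 = (((1329 + 210) - 71) + 306)*5859 = ((1539 - 71) + 306)*5859 = (1468 + 306)*5859 = 1774*5859 = 10393866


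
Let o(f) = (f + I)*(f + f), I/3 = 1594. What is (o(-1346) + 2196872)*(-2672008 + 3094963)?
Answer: -2983033942200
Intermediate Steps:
I = 4782 (I = 3*1594 = 4782)
o(f) = 2*f*(4782 + f) (o(f) = (f + 4782)*(f + f) = (4782 + f)*(2*f) = 2*f*(4782 + f))
(o(-1346) + 2196872)*(-2672008 + 3094963) = (2*(-1346)*(4782 - 1346) + 2196872)*(-2672008 + 3094963) = (2*(-1346)*3436 + 2196872)*422955 = (-9249712 + 2196872)*422955 = -7052840*422955 = -2983033942200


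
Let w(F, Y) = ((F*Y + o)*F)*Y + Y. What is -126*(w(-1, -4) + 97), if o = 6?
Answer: -16758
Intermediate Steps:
w(F, Y) = Y + F*Y*(6 + F*Y) (w(F, Y) = ((F*Y + 6)*F)*Y + Y = ((6 + F*Y)*F)*Y + Y = (F*(6 + F*Y))*Y + Y = F*Y*(6 + F*Y) + Y = Y + F*Y*(6 + F*Y))
-126*(w(-1, -4) + 97) = -126*(-4*(1 + 6*(-1) - 4*(-1)²) + 97) = -126*(-4*(1 - 6 - 4*1) + 97) = -126*(-4*(1 - 6 - 4) + 97) = -126*(-4*(-9) + 97) = -126*(36 + 97) = -126*133 = -16758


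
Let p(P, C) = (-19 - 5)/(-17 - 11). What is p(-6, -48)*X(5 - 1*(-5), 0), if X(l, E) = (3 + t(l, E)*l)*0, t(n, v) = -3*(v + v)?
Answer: 0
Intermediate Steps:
t(n, v) = -6*v
p(P, C) = 6/7 (p(P, C) = -24/(-28) = -24*(-1/28) = 6/7)
X(l, E) = 0 (X(l, E) = (3 + (-6*E)*l)*0 = (3 - 6*E*l)*0 = 0)
p(-6, -48)*X(5 - 1*(-5), 0) = (6/7)*0 = 0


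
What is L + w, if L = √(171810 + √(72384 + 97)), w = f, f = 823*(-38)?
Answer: -31274 + √(171810 + √72481) ≈ -30859.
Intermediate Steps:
f = -31274
w = -31274
L = √(171810 + √72481) ≈ 414.82
L + w = √(171810 + √72481) - 31274 = -31274 + √(171810 + √72481)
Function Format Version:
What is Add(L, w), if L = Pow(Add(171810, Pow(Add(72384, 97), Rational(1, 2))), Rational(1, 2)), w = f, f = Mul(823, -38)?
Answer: Add(-31274, Pow(Add(171810, Pow(72481, Rational(1, 2))), Rational(1, 2))) ≈ -30859.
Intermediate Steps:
f = -31274
w = -31274
L = Pow(Add(171810, Pow(72481, Rational(1, 2))), Rational(1, 2)) ≈ 414.82
Add(L, w) = Add(Pow(Add(171810, Pow(72481, Rational(1, 2))), Rational(1, 2)), -31274) = Add(-31274, Pow(Add(171810, Pow(72481, Rational(1, 2))), Rational(1, 2)))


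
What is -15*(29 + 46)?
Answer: -1125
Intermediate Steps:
-15*(29 + 46) = -15*75 = -1125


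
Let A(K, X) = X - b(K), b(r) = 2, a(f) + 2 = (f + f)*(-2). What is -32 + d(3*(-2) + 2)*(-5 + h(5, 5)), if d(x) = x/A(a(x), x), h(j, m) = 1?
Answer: -104/3 ≈ -34.667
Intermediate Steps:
a(f) = -2 - 4*f (a(f) = -2 + (f + f)*(-2) = -2 + (2*f)*(-2) = -2 - 4*f)
A(K, X) = -2 + X (A(K, X) = X - 1*2 = X - 2 = -2 + X)
d(x) = x/(-2 + x)
-32 + d(3*(-2) + 2)*(-5 + h(5, 5)) = -32 + ((3*(-2) + 2)/(-2 + (3*(-2) + 2)))*(-5 + 1) = -32 + ((-6 + 2)/(-2 + (-6 + 2)))*(-4) = -32 - 4/(-2 - 4)*(-4) = -32 - 4/(-6)*(-4) = -32 - 4*(-⅙)*(-4) = -32 + (⅔)*(-4) = -32 - 8/3 = -104/3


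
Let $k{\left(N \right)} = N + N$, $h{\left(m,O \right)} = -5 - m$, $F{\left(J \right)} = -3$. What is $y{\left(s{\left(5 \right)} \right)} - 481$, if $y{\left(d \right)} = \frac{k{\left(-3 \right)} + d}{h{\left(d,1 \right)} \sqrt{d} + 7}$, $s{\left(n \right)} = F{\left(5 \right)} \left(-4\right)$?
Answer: $- \frac{1644581}{3419} - \frac{204 \sqrt{3}}{3419} \approx -481.12$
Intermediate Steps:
$k{\left(N \right)} = 2 N$
$s{\left(n \right)} = 12$ ($s{\left(n \right)} = \left(-3\right) \left(-4\right) = 12$)
$y{\left(d \right)} = \frac{-6 + d}{7 + \sqrt{d} \left(-5 - d\right)}$ ($y{\left(d \right)} = \frac{2 \left(-3\right) + d}{\left(-5 - d\right) \sqrt{d} + 7} = \frac{-6 + d}{\sqrt{d} \left(-5 - d\right) + 7} = \frac{-6 + d}{7 + \sqrt{d} \left(-5 - d\right)}$)
$y{\left(s{\left(5 \right)} \right)} - 481 = \frac{6 - 12}{-7 + \sqrt{12} \left(5 + 12\right)} - 481 = \frac{6 - 12}{-7 + 2 \sqrt{3} \cdot 17} - 481 = \frac{1}{-7 + 34 \sqrt{3}} \left(-6\right) - 481 = - \frac{6}{-7 + 34 \sqrt{3}} - 481 = -481 - \frac{6}{-7 + 34 \sqrt{3}}$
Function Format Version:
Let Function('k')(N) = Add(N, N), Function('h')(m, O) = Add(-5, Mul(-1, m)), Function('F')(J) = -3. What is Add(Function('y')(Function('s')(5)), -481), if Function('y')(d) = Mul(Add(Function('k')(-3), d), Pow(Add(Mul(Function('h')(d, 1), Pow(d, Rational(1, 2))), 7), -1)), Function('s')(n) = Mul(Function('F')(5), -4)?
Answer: Add(Rational(-1644581, 3419), Mul(Rational(-204, 3419), Pow(3, Rational(1, 2)))) ≈ -481.12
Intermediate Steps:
Function('k')(N) = Mul(2, N)
Function('s')(n) = 12 (Function('s')(n) = Mul(-3, -4) = 12)
Function('y')(d) = Mul(Pow(Add(7, Mul(Pow(d, Rational(1, 2)), Add(-5, Mul(-1, d)))), -1), Add(-6, d)) (Function('y')(d) = Mul(Add(Mul(2, -3), d), Pow(Add(Mul(Add(-5, Mul(-1, d)), Pow(d, Rational(1, 2))), 7), -1)) = Mul(Add(-6, d), Pow(Add(Mul(Pow(d, Rational(1, 2)), Add(-5, Mul(-1, d))), 7), -1)) = Mul(Add(-6, d), Pow(Add(7, Mul(Pow(d, Rational(1, 2)), Add(-5, Mul(-1, d)))), -1)) = Mul(Pow(Add(7, Mul(Pow(d, Rational(1, 2)), Add(-5, Mul(-1, d)))), -1), Add(-6, d)))
Add(Function('y')(Function('s')(5)), -481) = Add(Mul(Pow(Add(-7, Mul(Pow(12, Rational(1, 2)), Add(5, 12))), -1), Add(6, Mul(-1, 12))), -481) = Add(Mul(Pow(Add(-7, Mul(Mul(2, Pow(3, Rational(1, 2))), 17)), -1), Add(6, -12)), -481) = Add(Mul(Pow(Add(-7, Mul(34, Pow(3, Rational(1, 2)))), -1), -6), -481) = Add(Mul(-6, Pow(Add(-7, Mul(34, Pow(3, Rational(1, 2)))), -1)), -481) = Add(-481, Mul(-6, Pow(Add(-7, Mul(34, Pow(3, Rational(1, 2)))), -1)))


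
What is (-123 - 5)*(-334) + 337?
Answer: 43089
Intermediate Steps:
(-123 - 5)*(-334) + 337 = -128*(-334) + 337 = 42752 + 337 = 43089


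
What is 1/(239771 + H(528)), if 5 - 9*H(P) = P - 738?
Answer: 9/2158154 ≈ 4.1702e-6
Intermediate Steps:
H(P) = 743/9 - P/9 (H(P) = 5/9 - (P - 738)/9 = 5/9 - (-738 + P)/9 = 5/9 + (82 - P/9) = 743/9 - P/9)
1/(239771 + H(528)) = 1/(239771 + (743/9 - ⅑*528)) = 1/(239771 + (743/9 - 176/3)) = 1/(239771 + 215/9) = 1/(2158154/9) = 9/2158154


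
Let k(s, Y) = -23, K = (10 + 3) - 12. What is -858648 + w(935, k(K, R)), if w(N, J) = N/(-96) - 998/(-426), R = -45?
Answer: -5852595185/6816 ≈ -8.5866e+5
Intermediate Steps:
K = 1 (K = 13 - 12 = 1)
w(N, J) = 499/213 - N/96 (w(N, J) = N*(-1/96) - 998*(-1/426) = -N/96 + 499/213 = 499/213 - N/96)
-858648 + w(935, k(K, R)) = -858648 + (499/213 - 1/96*935) = -858648 + (499/213 - 935/96) = -858648 - 50417/6816 = -5852595185/6816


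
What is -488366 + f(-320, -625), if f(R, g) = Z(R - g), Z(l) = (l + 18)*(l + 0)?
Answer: -389851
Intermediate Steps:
Z(l) = l*(18 + l) (Z(l) = (18 + l)*l = l*(18 + l))
f(R, g) = (R - g)*(18 + R - g) (f(R, g) = (R - g)*(18 + (R - g)) = (R - g)*(18 + R - g))
-488366 + f(-320, -625) = -488366 + (-320 - 1*(-625))*(18 - 320 - 1*(-625)) = -488366 + (-320 + 625)*(18 - 320 + 625) = -488366 + 305*323 = -488366 + 98515 = -389851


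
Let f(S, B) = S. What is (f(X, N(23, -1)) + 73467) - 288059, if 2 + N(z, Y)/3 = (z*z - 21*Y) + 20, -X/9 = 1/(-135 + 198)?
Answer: -1502145/7 ≈ -2.1459e+5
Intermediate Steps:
X = -⅐ (X = -9/(-135 + 198) = -9/63 = -9*1/63 = -⅐ ≈ -0.14286)
N(z, Y) = 54 - 63*Y + 3*z² (N(z, Y) = -6 + 3*((z*z - 21*Y) + 20) = -6 + 3*((z² - 21*Y) + 20) = -6 + 3*(20 + z² - 21*Y) = -6 + (60 - 63*Y + 3*z²) = 54 - 63*Y + 3*z²)
(f(X, N(23, -1)) + 73467) - 288059 = (-⅐ + 73467) - 288059 = 514268/7 - 288059 = -1502145/7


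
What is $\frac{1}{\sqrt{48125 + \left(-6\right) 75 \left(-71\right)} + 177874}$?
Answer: $\frac{177874}{31639079801} - \frac{5 \sqrt{3203}}{31639079801} \approx 5.613 \cdot 10^{-6}$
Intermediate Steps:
$\frac{1}{\sqrt{48125 + \left(-6\right) 75 \left(-71\right)} + 177874} = \frac{1}{\sqrt{48125 - -31950} + 177874} = \frac{1}{\sqrt{48125 + 31950} + 177874} = \frac{1}{\sqrt{80075} + 177874} = \frac{1}{5 \sqrt{3203} + 177874} = \frac{1}{177874 + 5 \sqrt{3203}}$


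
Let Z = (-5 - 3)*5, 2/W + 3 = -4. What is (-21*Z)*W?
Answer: -240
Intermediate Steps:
W = -2/7 (W = 2/(-3 - 4) = 2/(-7) = 2*(-1/7) = -2/7 ≈ -0.28571)
Z = -40 (Z = -8*5 = -40)
(-21*Z)*W = -21*(-40)*(-2/7) = 840*(-2/7) = -240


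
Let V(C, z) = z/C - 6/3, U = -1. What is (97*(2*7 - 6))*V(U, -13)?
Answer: 8536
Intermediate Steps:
V(C, z) = -2 + z/C (V(C, z) = z/C - 6*1/3 = z/C - 2 = -2 + z/C)
(97*(2*7 - 6))*V(U, -13) = (97*(2*7 - 6))*(-2 - 13/(-1)) = (97*(14 - 6))*(-2 - 13*(-1)) = (97*8)*(-2 + 13) = 776*11 = 8536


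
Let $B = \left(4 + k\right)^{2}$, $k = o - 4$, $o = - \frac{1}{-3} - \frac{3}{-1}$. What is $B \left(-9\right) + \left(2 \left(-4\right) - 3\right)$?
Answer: $-111$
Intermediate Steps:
$o = \frac{10}{3}$ ($o = \left(-1\right) \left(- \frac{1}{3}\right) - -3 = \frac{1}{3} + 3 = \frac{10}{3} \approx 3.3333$)
$k = - \frac{2}{3}$ ($k = \frac{10}{3} - 4 = - \frac{2}{3} \approx -0.66667$)
$B = \frac{100}{9}$ ($B = \left(4 - \frac{2}{3}\right)^{2} = \left(\frac{10}{3}\right)^{2} = \frac{100}{9} \approx 11.111$)
$B \left(-9\right) + \left(2 \left(-4\right) - 3\right) = \frac{100}{9} \left(-9\right) + \left(2 \left(-4\right) - 3\right) = -100 - 11 = -111$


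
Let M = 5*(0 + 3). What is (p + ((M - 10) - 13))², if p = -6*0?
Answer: 64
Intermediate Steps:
M = 15 (M = 5*3 = 15)
p = 0
(p + ((M - 10) - 13))² = (0 + ((15 - 10) - 13))² = (0 + (5 - 13))² = (0 - 8)² = (-8)² = 64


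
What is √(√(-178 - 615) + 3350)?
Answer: √(3350 + I*√793) ≈ 57.88 + 0.2433*I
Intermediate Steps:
√(√(-178 - 615) + 3350) = √(√(-793) + 3350) = √(I*√793 + 3350) = √(3350 + I*√793)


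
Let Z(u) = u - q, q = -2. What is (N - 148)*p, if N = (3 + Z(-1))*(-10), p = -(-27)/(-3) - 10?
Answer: 3572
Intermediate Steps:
Z(u) = 2 + u (Z(u) = u - 1*(-2) = u + 2 = 2 + u)
p = -19 (p = -(-27)*(-1)/3 - 10 = -3*3 - 10 = -9 - 10 = -19)
N = -40 (N = (3 + (2 - 1))*(-10) = (3 + 1)*(-10) = 4*(-10) = -40)
(N - 148)*p = (-40 - 148)*(-19) = -188*(-19) = 3572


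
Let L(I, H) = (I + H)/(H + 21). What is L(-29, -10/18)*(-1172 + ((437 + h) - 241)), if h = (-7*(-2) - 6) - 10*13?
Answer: 73017/46 ≈ 1587.3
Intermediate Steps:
h = -122 (h = (14 - 6) - 1*130 = 8 - 130 = -122)
L(I, H) = (H + I)/(21 + H)
L(-29, -10/18)*(-1172 + ((437 + h) - 241)) = ((-10/18 - 29)/(21 - 10/18))*(-1172 + ((437 - 122) - 241)) = ((-10*1/18 - 29)/(21 - 10*1/18))*(-1172 + (315 - 241)) = ((-5/9 - 29)/(21 - 5/9))*(-1172 + 74) = (-266/9/(184/9))*(-1098) = ((9/184)*(-266/9))*(-1098) = -133/92*(-1098) = 73017/46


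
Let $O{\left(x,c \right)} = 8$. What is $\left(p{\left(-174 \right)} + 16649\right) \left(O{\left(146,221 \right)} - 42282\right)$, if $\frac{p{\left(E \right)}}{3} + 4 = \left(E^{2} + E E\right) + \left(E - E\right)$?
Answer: $-8382638282$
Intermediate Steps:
$p{\left(E \right)} = -12 + 6 E^{2}$ ($p{\left(E \right)} = -12 + 3 \left(\left(E^{2} + E E\right) + \left(E - E\right)\right) = -12 + 3 \left(\left(E^{2} + E^{2}\right) + 0\right) = -12 + 3 \left(2 E^{2} + 0\right) = -12 + 3 \cdot 2 E^{2} = -12 + 6 E^{2}$)
$\left(p{\left(-174 \right)} + 16649\right) \left(O{\left(146,221 \right)} - 42282\right) = \left(\left(-12 + 6 \left(-174\right)^{2}\right) + 16649\right) \left(8 - 42282\right) = \left(\left(-12 + 6 \cdot 30276\right) + 16649\right) \left(-42274\right) = \left(\left(-12 + 181656\right) + 16649\right) \left(-42274\right) = \left(181644 + 16649\right) \left(-42274\right) = 198293 \left(-42274\right) = -8382638282$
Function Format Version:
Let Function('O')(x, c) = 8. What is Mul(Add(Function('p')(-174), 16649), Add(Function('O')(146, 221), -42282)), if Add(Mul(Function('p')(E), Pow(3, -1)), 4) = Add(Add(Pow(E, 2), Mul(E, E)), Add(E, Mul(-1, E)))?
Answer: -8382638282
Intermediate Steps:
Function('p')(E) = Add(-12, Mul(6, Pow(E, 2))) (Function('p')(E) = Add(-12, Mul(3, Add(Add(Pow(E, 2), Mul(E, E)), Add(E, Mul(-1, E))))) = Add(-12, Mul(3, Add(Add(Pow(E, 2), Pow(E, 2)), 0))) = Add(-12, Mul(3, Add(Mul(2, Pow(E, 2)), 0))) = Add(-12, Mul(3, Mul(2, Pow(E, 2)))) = Add(-12, Mul(6, Pow(E, 2))))
Mul(Add(Function('p')(-174), 16649), Add(Function('O')(146, 221), -42282)) = Mul(Add(Add(-12, Mul(6, Pow(-174, 2))), 16649), Add(8, -42282)) = Mul(Add(Add(-12, Mul(6, 30276)), 16649), -42274) = Mul(Add(Add(-12, 181656), 16649), -42274) = Mul(Add(181644, 16649), -42274) = Mul(198293, -42274) = -8382638282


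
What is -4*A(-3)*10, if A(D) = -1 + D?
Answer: 160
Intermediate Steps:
-4*A(-3)*10 = -4*(-1 - 3)*10 = -4*(-4)*10 = 16*10 = 160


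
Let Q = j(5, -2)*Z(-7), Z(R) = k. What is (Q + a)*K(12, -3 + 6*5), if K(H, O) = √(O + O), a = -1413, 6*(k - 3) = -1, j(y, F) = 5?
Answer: -8393*√6/2 ≈ -10279.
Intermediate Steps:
k = 17/6 (k = 3 + (⅙)*(-1) = 3 - ⅙ = 17/6 ≈ 2.8333)
Z(R) = 17/6
Q = 85/6 (Q = 5*(17/6) = 85/6 ≈ 14.167)
K(H, O) = √2*√O (K(H, O) = √(2*O) = √2*√O)
(Q + a)*K(12, -3 + 6*5) = (85/6 - 1413)*(√2*√(-3 + 6*5)) = -8393*√2*√(-3 + 30)/6 = -8393*√2*√27/6 = -8393*√2*3*√3/6 = -8393*√6/2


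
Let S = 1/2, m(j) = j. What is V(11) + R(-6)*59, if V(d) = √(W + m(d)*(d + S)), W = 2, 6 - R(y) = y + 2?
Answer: 590 + √514/2 ≈ 601.34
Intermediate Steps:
R(y) = 4 - y (R(y) = 6 - (y + 2) = 6 - (2 + y) = 6 + (-2 - y) = 4 - y)
S = ½ (S = 1*(½) = ½ ≈ 0.50000)
V(d) = √(2 + d*(½ + d)) (V(d) = √(2 + d*(d + ½)) = √(2 + d*(½ + d)))
V(11) + R(-6)*59 = √(8 + 2*11 + 4*11²)/2 + (4 - 1*(-6))*59 = √(8 + 22 + 4*121)/2 + (4 + 6)*59 = √(8 + 22 + 484)/2 + 10*59 = √514/2 + 590 = 590 + √514/2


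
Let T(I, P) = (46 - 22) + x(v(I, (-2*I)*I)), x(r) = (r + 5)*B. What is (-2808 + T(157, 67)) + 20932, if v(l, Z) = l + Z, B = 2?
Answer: -80124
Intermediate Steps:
v(l, Z) = Z + l
x(r) = 10 + 2*r (x(r) = (r + 5)*2 = (5 + r)*2 = 10 + 2*r)
T(I, P) = 34 - 4*I² + 2*I (T(I, P) = (46 - 22) + (10 + 2*((-2*I)*I + I)) = 24 + (10 + 2*(-2*I² + I)) = 24 + (10 + 2*(I - 2*I²)) = 24 + (10 + (-4*I² + 2*I)) = 24 + (10 - 4*I² + 2*I) = 34 - 4*I² + 2*I)
(-2808 + T(157, 67)) + 20932 = (-2808 + (34 - 4*157² + 2*157)) + 20932 = (-2808 + (34 - 4*24649 + 314)) + 20932 = (-2808 + (34 - 98596 + 314)) + 20932 = (-2808 - 98248) + 20932 = -101056 + 20932 = -80124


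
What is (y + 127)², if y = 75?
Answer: 40804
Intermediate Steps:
(y + 127)² = (75 + 127)² = 202² = 40804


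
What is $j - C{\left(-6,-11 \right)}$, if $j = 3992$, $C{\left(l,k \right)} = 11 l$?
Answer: $4058$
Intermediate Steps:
$j - C{\left(-6,-11 \right)} = 3992 - 11 \left(-6\right) = 3992 - -66 = 3992 + 66 = 4058$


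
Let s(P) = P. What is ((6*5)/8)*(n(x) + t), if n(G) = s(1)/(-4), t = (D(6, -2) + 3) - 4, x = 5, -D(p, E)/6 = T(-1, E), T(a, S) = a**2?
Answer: -435/16 ≈ -27.188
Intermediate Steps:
D(p, E) = -6 (D(p, E) = -6*(-1)**2 = -6*1 = -6)
t = -7 (t = (-6 + 3) - 4 = -3 - 4 = -7)
n(G) = -1/4 (n(G) = 1/(-4) = 1*(-1/4) = -1/4)
((6*5)/8)*(n(x) + t) = ((6*5)/8)*(-1/4 - 7) = (30*(1/8))*(-29/4) = (15/4)*(-29/4) = -435/16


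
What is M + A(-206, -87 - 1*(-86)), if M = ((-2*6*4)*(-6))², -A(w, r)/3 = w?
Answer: 83562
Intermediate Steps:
A(w, r) = -3*w
M = 82944 (M = (-12*4*(-6))² = (-48*(-6))² = 288² = 82944)
M + A(-206, -87 - 1*(-86)) = 82944 - 3*(-206) = 82944 + 618 = 83562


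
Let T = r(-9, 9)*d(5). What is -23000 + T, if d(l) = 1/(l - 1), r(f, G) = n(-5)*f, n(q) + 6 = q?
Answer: -91901/4 ≈ -22975.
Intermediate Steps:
n(q) = -6 + q
r(f, G) = -11*f (r(f, G) = (-6 - 5)*f = -11*f)
d(l) = 1/(-1 + l)
T = 99/4 (T = (-11*(-9))/(-1 + 5) = 99/4 ≈ 24.750)
-23000 + T = -23000 + 99/4 = -91901/4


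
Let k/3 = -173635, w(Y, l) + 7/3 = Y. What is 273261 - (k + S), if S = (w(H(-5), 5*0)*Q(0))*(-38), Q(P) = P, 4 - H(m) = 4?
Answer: 794166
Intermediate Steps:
H(m) = 0 (H(m) = 4 - 1*4 = 4 - 4 = 0)
w(Y, l) = -7/3 + Y
k = -520905 (k = 3*(-173635) = -520905)
S = 0 (S = ((-7/3 + 0)*0)*(-38) = -7/3*0*(-38) = 0*(-38) = 0)
273261 - (k + S) = 273261 - (-520905 + 0) = 273261 - 1*(-520905) = 273261 + 520905 = 794166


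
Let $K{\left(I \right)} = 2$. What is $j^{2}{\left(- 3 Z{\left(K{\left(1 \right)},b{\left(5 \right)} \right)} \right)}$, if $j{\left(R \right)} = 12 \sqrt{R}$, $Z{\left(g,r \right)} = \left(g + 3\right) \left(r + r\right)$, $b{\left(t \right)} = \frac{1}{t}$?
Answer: $-864$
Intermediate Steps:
$Z{\left(g,r \right)} = 2 r \left(3 + g\right)$ ($Z{\left(g,r \right)} = \left(3 + g\right) 2 r = 2 r \left(3 + g\right)$)
$j^{2}{\left(- 3 Z{\left(K{\left(1 \right)},b{\left(5 \right)} \right)} \right)} = \left(12 \sqrt{- 3 \frac{2 \left(3 + 2\right)}{5}}\right)^{2} = \left(12 \sqrt{- 3 \cdot 2 \cdot \frac{1}{5} \cdot 5}\right)^{2} = \left(12 \sqrt{\left(-3\right) 2}\right)^{2} = \left(12 \sqrt{-6}\right)^{2} = \left(12 i \sqrt{6}\right)^{2} = -864$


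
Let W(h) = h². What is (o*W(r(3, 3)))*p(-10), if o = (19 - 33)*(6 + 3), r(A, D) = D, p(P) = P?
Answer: 11340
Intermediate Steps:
o = -126 (o = -14*9 = -126)
(o*W(r(3, 3)))*p(-10) = -126*3²*(-10) = -126*9*(-10) = -1134*(-10) = 11340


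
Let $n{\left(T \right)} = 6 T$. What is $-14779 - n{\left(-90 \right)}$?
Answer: $-14239$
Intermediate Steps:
$-14779 - n{\left(-90 \right)} = -14779 - 6 \left(-90\right) = -14779 - -540 = -14779 + 540 = -14239$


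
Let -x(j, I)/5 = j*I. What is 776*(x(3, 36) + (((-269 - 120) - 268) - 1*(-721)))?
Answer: -369376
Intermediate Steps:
x(j, I) = -5*I*j (x(j, I) = -5*j*I = -5*I*j)
776*(x(3, 36) + (((-269 - 120) - 268) - 1*(-721))) = 776*(-5*36*3 + (((-269 - 120) - 268) - 1*(-721))) = 776*(-540 + ((-389 - 268) + 721)) = 776*(-540 + (-657 + 721)) = 776*(-540 + 64) = 776*(-476) = -369376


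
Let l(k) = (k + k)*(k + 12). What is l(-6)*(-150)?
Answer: 10800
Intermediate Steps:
l(k) = 2*k*(12 + k) (l(k) = (2*k)*(12 + k) = 2*k*(12 + k))
l(-6)*(-150) = (2*(-6)*(12 - 6))*(-150) = (2*(-6)*6)*(-150) = -72*(-150) = 10800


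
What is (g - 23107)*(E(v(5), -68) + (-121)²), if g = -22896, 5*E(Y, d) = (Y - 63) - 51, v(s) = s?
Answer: -3362635288/5 ≈ -6.7253e+8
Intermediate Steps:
E(Y, d) = -114/5 + Y/5 (E(Y, d) = ((Y - 63) - 51)/5 = ((-63 + Y) - 51)/5 = (-114 + Y)/5 = -114/5 + Y/5)
(g - 23107)*(E(v(5), -68) + (-121)²) = (-22896 - 23107)*((-114/5 + (⅕)*5) + (-121)²) = -46003*((-114/5 + 1) + 14641) = -46003*(-109/5 + 14641) = -46003*73096/5 = -3362635288/5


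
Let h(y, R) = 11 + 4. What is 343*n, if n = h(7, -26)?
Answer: 5145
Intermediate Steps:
h(y, R) = 15
n = 15
343*n = 343*15 = 5145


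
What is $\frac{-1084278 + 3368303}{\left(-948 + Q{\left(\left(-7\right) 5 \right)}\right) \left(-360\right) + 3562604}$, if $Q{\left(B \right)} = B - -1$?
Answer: $\frac{2284025}{3916124} \approx 0.58324$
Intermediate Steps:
$Q{\left(B \right)} = 1 + B$ ($Q{\left(B \right)} = B + 1 = 1 + B$)
$\frac{-1084278 + 3368303}{\left(-948 + Q{\left(\left(-7\right) 5 \right)}\right) \left(-360\right) + 3562604} = \frac{-1084278 + 3368303}{\left(-948 + \left(1 - 35\right)\right) \left(-360\right) + 3562604} = \frac{2284025}{\left(-948 + \left(1 - 35\right)\right) \left(-360\right) + 3562604} = \frac{2284025}{\left(-948 - 34\right) \left(-360\right) + 3562604} = \frac{2284025}{\left(-982\right) \left(-360\right) + 3562604} = \frac{2284025}{353520 + 3562604} = \frac{2284025}{3916124}$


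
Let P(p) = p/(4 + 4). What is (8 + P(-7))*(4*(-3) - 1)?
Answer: -741/8 ≈ -92.625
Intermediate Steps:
P(p) = p/8
(8 + P(-7))*(4*(-3) - 1) = (8 + (⅛)*(-7))*(4*(-3) - 1) = (8 - 7/8)*(-12 - 1) = (57/8)*(-13) = -741/8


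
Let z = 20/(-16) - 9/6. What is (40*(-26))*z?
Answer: 2860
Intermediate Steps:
z = -11/4 (z = 20*(-1/16) - 9*1/6 = -5/4 - 3/2 = -11/4 ≈ -2.7500)
(40*(-26))*z = (40*(-26))*(-11/4) = -1040*(-11/4) = 2860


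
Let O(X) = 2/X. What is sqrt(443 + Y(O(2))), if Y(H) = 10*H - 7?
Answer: sqrt(446) ≈ 21.119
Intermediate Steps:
Y(H) = -7 + 10*H
sqrt(443 + Y(O(2))) = sqrt(443 + (-7 + 10*(2/2))) = sqrt(443 + (-7 + 10*(2*(1/2)))) = sqrt(443 + (-7 + 10*1)) = sqrt(443 + (-7 + 10)) = sqrt(443 + 3) = sqrt(446)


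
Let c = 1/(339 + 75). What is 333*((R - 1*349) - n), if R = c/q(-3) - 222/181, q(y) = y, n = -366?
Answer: 131191973/24978 ≈ 5252.3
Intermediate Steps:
c = 1/414 ≈ 0.0024155
R = -275905/224802 (R = (1/414)/(-3) - 222/181 = (1/414)*(-1/3) - 222*1/181 = -1/1242 - 222/181 = -275905/224802 ≈ -1.2273)
333*((R - 1*349) - n) = 333*((-275905/224802 - 1*349) - 1*(-366)) = 333*((-275905/224802 - 349) + 366) = 333*(-78731803/224802 + 366) = 333*(3545729/224802) = 131191973/24978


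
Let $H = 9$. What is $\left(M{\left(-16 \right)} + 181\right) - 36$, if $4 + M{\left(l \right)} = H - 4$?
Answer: $146$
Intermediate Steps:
$M{\left(l \right)} = 1$ ($M{\left(l \right)} = -4 + \left(9 - 4\right) = -4 + 5 = 1$)
$\left(M{\left(-16 \right)} + 181\right) - 36 = \left(1 + 181\right) - 36 = 182 - 36 = 146$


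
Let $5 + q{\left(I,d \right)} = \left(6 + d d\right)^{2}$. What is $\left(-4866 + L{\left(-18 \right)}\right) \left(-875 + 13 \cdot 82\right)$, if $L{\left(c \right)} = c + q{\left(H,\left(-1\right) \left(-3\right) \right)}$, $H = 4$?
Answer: $-890824$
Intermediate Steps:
$q{\left(I,d \right)} = -5 + \left(6 + d^{2}\right)^{2}$ ($q{\left(I,d \right)} = -5 + \left(6 + d d\right)^{2} = -5 + \left(6 + d^{2}\right)^{2}$)
$L{\left(c \right)} = 220 + c$ ($L{\left(c \right)} = c - \left(5 - \left(6 + \left(\left(-1\right) \left(-3\right)\right)^{2}\right)^{2}\right) = c - \left(5 - \left(6 + 3^{2}\right)^{2}\right) = c - \left(5 - \left(6 + 9\right)^{2}\right) = c - \left(5 - 15^{2}\right) = c + \left(-5 + 225\right) = c + 220 = 220 + c$)
$\left(-4866 + L{\left(-18 \right)}\right) \left(-875 + 13 \cdot 82\right) = \left(-4866 + \left(220 - 18\right)\right) \left(-875 + 13 \cdot 82\right) = \left(-4866 + 202\right) \left(-875 + 1066\right) = \left(-4664\right) 191 = -890824$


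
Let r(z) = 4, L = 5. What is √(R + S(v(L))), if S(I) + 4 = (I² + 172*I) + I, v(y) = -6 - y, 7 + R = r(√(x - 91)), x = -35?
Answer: I*√1789 ≈ 42.297*I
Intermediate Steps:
R = -3 (R = -7 + 4 = -3)
S(I) = -4 + I² + 173*I (S(I) = -4 + ((I² + 172*I) + I) = -4 + (I² + 173*I) = -4 + I² + 173*I)
√(R + S(v(L))) = √(-3 + (-4 + (-6 - 1*5)² + 173*(-6 - 1*5))) = √(-3 + (-4 + (-6 - 5)² + 173*(-6 - 5))) = √(-3 + (-4 + (-11)² + 173*(-11))) = √(-3 + (-4 + 121 - 1903)) = √(-3 - 1786) = √(-1789) = I*√1789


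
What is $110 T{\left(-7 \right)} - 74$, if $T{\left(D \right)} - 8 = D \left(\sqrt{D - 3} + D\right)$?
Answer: $6196 - 770 i \sqrt{10} \approx 6196.0 - 2435.0 i$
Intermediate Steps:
$T{\left(D \right)} = 8 + D \left(D + \sqrt{-3 + D}\right)$ ($T{\left(D \right)} = 8 + D \left(\sqrt{D - 3} + D\right) = 8 + D \left(\sqrt{-3 + D} + D\right) = 8 + D \left(D + \sqrt{-3 + D}\right)$)
$110 T{\left(-7 \right)} - 74 = 110 \left(8 + \left(-7\right)^{2} - 7 \sqrt{-3 - 7}\right) - 74 = 110 \left(8 + 49 - 7 \sqrt{-10}\right) - 74 = 110 \left(8 + 49 - 7 i \sqrt{10}\right) - 74 = 110 \left(57 - 7 i \sqrt{10}\right) - 74 = \left(6270 - 770 i \sqrt{10}\right) - 74 = 6196 - 770 i \sqrt{10}$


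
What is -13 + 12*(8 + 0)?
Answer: 83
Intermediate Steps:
-13 + 12*(8 + 0) = -13 + 12*8 = -13 + 96 = 83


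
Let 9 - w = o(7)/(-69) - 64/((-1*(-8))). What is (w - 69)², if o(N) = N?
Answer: 12823561/4761 ≈ 2693.5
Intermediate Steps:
w = 1180/69 (w = 9 - (7/(-69) - 64/((-1*(-8)))) = 9 - (7*(-1/69) - 64/8) = 9 - (-7/69 - 64*⅛) = 9 - (-7/69 - 8) = 9 - 1*(-559/69) = 9 + 559/69 = 1180/69 ≈ 17.101)
(w - 69)² = (1180/69 - 69)² = (-3581/69)² = 12823561/4761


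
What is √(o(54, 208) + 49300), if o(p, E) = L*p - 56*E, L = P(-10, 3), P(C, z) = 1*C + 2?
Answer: 2*√9305 ≈ 192.92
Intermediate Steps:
P(C, z) = 2 + C (P(C, z) = C + 2 = 2 + C)
L = -8 (L = 2 - 10 = -8)
o(p, E) = -56*E - 8*p (o(p, E) = -8*p - 56*E = -56*E - 8*p)
√(o(54, 208) + 49300) = √((-56*208 - 8*54) + 49300) = √((-11648 - 432) + 49300) = √(-12080 + 49300) = √37220 = 2*√9305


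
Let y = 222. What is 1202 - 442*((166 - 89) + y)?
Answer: -130956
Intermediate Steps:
1202 - 442*((166 - 89) + y) = 1202 - 442*((166 - 89) + 222) = 1202 - 442*(77 + 222) = 1202 - 442*299 = 1202 - 132158 = -130956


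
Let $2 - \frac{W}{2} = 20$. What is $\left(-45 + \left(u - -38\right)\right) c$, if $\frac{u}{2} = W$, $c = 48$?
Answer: $-3792$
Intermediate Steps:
$W = -36$ ($W = 4 - 40 = -36$)
$u = -72$ ($u = 2 \left(-36\right) = -72$)
$\left(-45 + \left(u - -38\right)\right) c = \left(-45 - 34\right) 48 = \left(-79\right) 48 = -3792$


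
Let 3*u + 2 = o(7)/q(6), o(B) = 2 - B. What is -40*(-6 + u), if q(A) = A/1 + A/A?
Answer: 5800/21 ≈ 276.19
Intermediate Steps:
q(A) = 1 + A (q(A) = A*1 + 1 = A + 1 = 1 + A)
u = -19/21 (u = -2/3 + ((2 - 1*7)/(1 + 6))/3 = -2/3 + ((2 - 7)/7)/3 = -2/3 + (-5*1/7)/3 = -2/3 + (1/3)*(-5/7) = -2/3 - 5/21 = -19/21 ≈ -0.90476)
-40*(-6 + u) = -40*(-6 - 19/21) = -40*(-145/21) = 5800/21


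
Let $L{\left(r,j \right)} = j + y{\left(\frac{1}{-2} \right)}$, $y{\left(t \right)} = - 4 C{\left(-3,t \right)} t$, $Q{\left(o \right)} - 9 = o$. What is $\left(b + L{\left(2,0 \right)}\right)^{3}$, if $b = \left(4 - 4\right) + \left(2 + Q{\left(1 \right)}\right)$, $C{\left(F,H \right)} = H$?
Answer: $1331$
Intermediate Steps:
$Q{\left(o \right)} = 9 + o$
$y{\left(t \right)} = - 4 t^{2}$ ($y{\left(t \right)} = - 4 t t = - 4 t^{2}$)
$L{\left(r,j \right)} = -1 + j$ ($L{\left(r,j \right)} = j - 4 \left(\frac{1}{-2}\right)^{2} = j - 4 \left(- \frac{1}{2}\right)^{2} = j - 1 = -1 + j$)
$b = 12$ ($b = \left(4 - 4\right) + \left(2 + \left(9 + 1\right)\right) = 0 + \left(2 + 10\right) = 0 + 12 = 12$)
$\left(b + L{\left(2,0 \right)}\right)^{3} = \left(12 + \left(-1 + 0\right)\right)^{3} = \left(12 - 1\right)^{3} = 11^{3} = 1331$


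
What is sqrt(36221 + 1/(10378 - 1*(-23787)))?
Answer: sqrt(42278861770890)/34165 ≈ 190.32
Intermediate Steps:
sqrt(36221 + 1/(10378 - 1*(-23787))) = sqrt(36221 + 1/(10378 + 23787)) = sqrt(36221 + 1/34165) = sqrt(1237490466/34165) = sqrt(42278861770890)/34165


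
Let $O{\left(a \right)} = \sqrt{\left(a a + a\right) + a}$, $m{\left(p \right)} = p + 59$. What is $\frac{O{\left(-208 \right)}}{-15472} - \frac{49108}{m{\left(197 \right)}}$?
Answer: $- \frac{12277}{64} - \frac{\sqrt{2678}}{3868} \approx -191.84$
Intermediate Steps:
$m{\left(p \right)} = 59 + p$
$O{\left(a \right)} = \sqrt{a^{2} + 2 a}$ ($O{\left(a \right)} = \sqrt{\left(a^{2} + a\right) + a} = \sqrt{\left(a + a^{2}\right) + a} = \sqrt{a^{2} + 2 a}$)
$\frac{O{\left(-208 \right)}}{-15472} - \frac{49108}{m{\left(197 \right)}} = \frac{\sqrt{- 208 \left(2 - 208\right)}}{-15472} - \frac{49108}{59 + 197} = \sqrt{\left(-208\right) \left(-206\right)} \left(- \frac{1}{15472}\right) - \frac{49108}{256} = \sqrt{42848} \left(- \frac{1}{15472}\right) - \frac{12277}{64} = 4 \sqrt{2678} \left(- \frac{1}{15472}\right) - \frac{12277}{64} = - \frac{\sqrt{2678}}{3868} - \frac{12277}{64} = - \frac{12277}{64} - \frac{\sqrt{2678}}{3868}$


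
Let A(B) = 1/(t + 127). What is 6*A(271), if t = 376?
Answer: 6/503 ≈ 0.011928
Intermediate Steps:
A(B) = 1/503 (A(B) = 1/(376 + 127) = 1/503)
6*A(271) = 6*(1/503) = 6/503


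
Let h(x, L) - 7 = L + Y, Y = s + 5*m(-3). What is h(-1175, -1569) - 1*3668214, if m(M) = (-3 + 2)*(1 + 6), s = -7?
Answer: -3669818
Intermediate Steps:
m(M) = -7 (m(M) = -1*7 = -7)
Y = -42 (Y = -7 + 5*(-7) = -7 - 35 = -42)
h(x, L) = -35 + L (h(x, L) = 7 + (L - 42) = 7 + (-42 + L) = -35 + L)
h(-1175, -1569) - 1*3668214 = (-35 - 1569) - 1*3668214 = -1604 - 3668214 = -3669818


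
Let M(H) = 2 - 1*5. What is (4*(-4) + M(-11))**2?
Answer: 361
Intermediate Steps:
M(H) = -3 (M(H) = 2 - 5 = -3)
(4*(-4) + M(-11))**2 = (4*(-4) - 3)**2 = (-16 - 3)**2 = (-19)**2 = 361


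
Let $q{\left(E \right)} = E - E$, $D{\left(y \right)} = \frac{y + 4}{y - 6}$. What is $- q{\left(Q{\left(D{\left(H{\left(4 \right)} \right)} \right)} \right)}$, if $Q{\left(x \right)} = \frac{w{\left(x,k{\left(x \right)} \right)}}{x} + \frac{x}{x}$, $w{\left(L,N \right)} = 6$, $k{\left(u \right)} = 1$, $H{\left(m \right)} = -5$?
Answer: $0$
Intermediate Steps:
$D{\left(y \right)} = \frac{4 + y}{-6 + y}$
$Q{\left(x \right)} = 1 + \frac{6}{x}$ ($Q{\left(x \right)} = \frac{6}{x} + \frac{x}{x} = \frac{6}{x} + 1 = 1 + \frac{6}{x}$)
$q{\left(E \right)} = 0$
$- q{\left(Q{\left(D{\left(H{\left(4 \right)} \right)} \right)} \right)} = \left(-1\right) 0 = 0$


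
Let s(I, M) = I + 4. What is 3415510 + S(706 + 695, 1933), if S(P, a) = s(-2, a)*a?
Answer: 3419376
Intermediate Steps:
s(I, M) = 4 + I
S(P, a) = 2*a (S(P, a) = (4 - 2)*a = 2*a)
3415510 + S(706 + 695, 1933) = 3415510 + 2*1933 = 3415510 + 3866 = 3419376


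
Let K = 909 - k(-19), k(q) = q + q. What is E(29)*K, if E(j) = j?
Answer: 27463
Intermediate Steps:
k(q) = 2*q
K = 947 (K = 909 - 2*(-19) = 909 - 1*(-38) = 909 + 38 = 947)
E(29)*K = 29*947 = 27463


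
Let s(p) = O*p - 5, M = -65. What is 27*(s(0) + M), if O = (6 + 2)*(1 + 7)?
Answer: -1890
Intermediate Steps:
O = 64 (O = 8*8 = 64)
s(p) = -5 + 64*p (s(p) = 64*p - 5 = -5 + 64*p)
27*(s(0) + M) = 27*((-5 + 64*0) - 65) = 27*((-5 + 0) - 65) = 27*(-5 - 65) = 27*(-70) = -1890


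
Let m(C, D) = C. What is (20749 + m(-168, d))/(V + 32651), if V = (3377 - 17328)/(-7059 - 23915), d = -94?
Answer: 637475894/1011346025 ≈ 0.63032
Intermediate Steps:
V = 13951/30974 (V = -13951/(-30974) = -13951*(-1/30974) = 13951/30974 ≈ 0.45041)
(20749 + m(-168, d))/(V + 32651) = (20749 - 168)/(13951/30974 + 32651) = 20581/(1011346025/30974) = 20581*(30974/1011346025) = 637475894/1011346025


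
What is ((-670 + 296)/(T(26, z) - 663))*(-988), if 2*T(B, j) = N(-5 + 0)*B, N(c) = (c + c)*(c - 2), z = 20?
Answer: 1496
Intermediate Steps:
N(c) = 2*c*(-2 + c) (N(c) = (2*c)*(-2 + c) = 2*c*(-2 + c))
T(B, j) = 35*B (T(B, j) = ((2*(-5 + 0)*(-2 + (-5 + 0)))*B)/2 = ((2*(-5)*(-2 - 5))*B)/2 = ((2*(-5)*(-7))*B)/2 = (70*B)/2 = 35*B)
((-670 + 296)/(T(26, z) - 663))*(-988) = ((-670 + 296)/(35*26 - 663))*(-988) = -374/(910 - 663)*(-988) = -374/247*(-988) = 1496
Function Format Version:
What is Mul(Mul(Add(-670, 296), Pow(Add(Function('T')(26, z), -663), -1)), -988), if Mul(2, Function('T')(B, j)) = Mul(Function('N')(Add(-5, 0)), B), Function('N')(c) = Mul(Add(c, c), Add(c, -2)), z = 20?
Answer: 1496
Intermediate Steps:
Function('N')(c) = Mul(2, c, Add(-2, c)) (Function('N')(c) = Mul(Mul(2, c), Add(-2, c)) = Mul(2, c, Add(-2, c)))
Function('T')(B, j) = Mul(35, B) (Function('T')(B, j) = Mul(Rational(1, 2), Mul(Mul(2, Add(-5, 0), Add(-2, Add(-5, 0))), B)) = Mul(Rational(1, 2), Mul(Mul(2, -5, Add(-2, -5)), B)) = Mul(Rational(1, 2), Mul(Mul(2, -5, -7), B)) = Mul(Rational(1, 2), Mul(70, B)) = Mul(35, B))
Mul(Mul(Add(-670, 296), Pow(Add(Function('T')(26, z), -663), -1)), -988) = Mul(Mul(Add(-670, 296), Pow(Add(Mul(35, 26), -663), -1)), -988) = Mul(Mul(-374, Pow(Add(910, -663), -1)), -988) = Mul(Mul(-374, Pow(247, -1)), -988) = Mul(Mul(-374, Rational(1, 247)), -988) = Mul(Rational(-374, 247), -988) = 1496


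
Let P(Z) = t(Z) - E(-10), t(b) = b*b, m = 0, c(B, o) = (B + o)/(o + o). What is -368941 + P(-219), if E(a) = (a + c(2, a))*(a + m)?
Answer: -321076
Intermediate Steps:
c(B, o) = (B + o)/(2*o) (c(B, o) = (B + o)/((2*o)) = (B + o)*(1/(2*o)) = (B + o)/(2*o))
t(b) = b²
E(a) = a*(a + (2 + a)/(2*a)) (E(a) = (a + (2 + a)/(2*a))*(a + 0) = (a + (2 + a)/(2*a))*a = a*(a + (2 + a)/(2*a)))
P(Z) = -96 + Z² (P(Z) = Z² - (1 + (-10)² + (½)*(-10)) = Z² - (1 + 100 - 5) = Z² - 1*96 = Z² - 96 = -96 + Z²)
-368941 + P(-219) = -368941 + (-96 + (-219)²) = -368941 + (-96 + 47961) = -368941 + 47865 = -321076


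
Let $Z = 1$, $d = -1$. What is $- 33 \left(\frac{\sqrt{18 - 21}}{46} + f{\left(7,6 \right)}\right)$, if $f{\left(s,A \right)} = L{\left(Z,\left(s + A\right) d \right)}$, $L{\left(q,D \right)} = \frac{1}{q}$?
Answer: $-33 - \frac{33 i \sqrt{3}}{46} \approx -33.0 - 1.2426 i$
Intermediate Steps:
$f{\left(s,A \right)} = 1$ ($f{\left(s,A \right)} = 1^{-1} = 1$)
$- 33 \left(\frac{\sqrt{18 - 21}}{46} + f{\left(7,6 \right)}\right) = - 33 \left(\frac{\sqrt{18 - 21}}{46} + 1\right) = - 33 \left(\sqrt{-3} \cdot \frac{1}{46} + 1\right) = - 33 \left(i \sqrt{3} \cdot \frac{1}{46} + 1\right) = - 33 \left(\frac{i \sqrt{3}}{46} + 1\right) = - 33 \left(1 + \frac{i \sqrt{3}}{46}\right) = -33 - \frac{33 i \sqrt{3}}{46}$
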